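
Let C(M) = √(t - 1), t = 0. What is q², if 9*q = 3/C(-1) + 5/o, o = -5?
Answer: -8/81 + 2*I/27 ≈ -0.098765 + 0.074074*I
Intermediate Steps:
C(M) = I (C(M) = √(0 - 1) = √(-1) = I)
q = -⅑ - I/3 (q = (3/I + 5/(-5))/9 = (3*(-I) + 5*(-⅕))/9 = (-3*I - 1)/9 = (-1 - 3*I)/9 = -⅑ - I/3 ≈ -0.11111 - 0.33333*I)
q² = (-⅑ - I/3)²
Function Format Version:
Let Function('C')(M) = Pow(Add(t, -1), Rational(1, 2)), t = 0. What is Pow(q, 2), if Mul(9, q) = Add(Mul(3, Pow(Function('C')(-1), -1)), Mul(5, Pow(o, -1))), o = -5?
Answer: Add(Rational(-8, 81), Mul(Rational(2, 27), I)) ≈ Add(-0.098765, Mul(0.074074, I))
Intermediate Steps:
Function('C')(M) = I (Function('C')(M) = Pow(Add(0, -1), Rational(1, 2)) = Pow(-1, Rational(1, 2)) = I)
q = Add(Rational(-1, 9), Mul(Rational(-1, 3), I)) (q = Mul(Rational(1, 9), Add(Mul(3, Pow(I, -1)), Mul(5, Pow(-5, -1)))) = Mul(Rational(1, 9), Add(Mul(3, Mul(-1, I)), Mul(5, Rational(-1, 5)))) = Mul(Rational(1, 9), Add(Mul(-3, I), -1)) = Mul(Rational(1, 9), Add(-1, Mul(-3, I))) = Add(Rational(-1, 9), Mul(Rational(-1, 3), I)) ≈ Add(-0.11111, Mul(-0.33333, I)))
Pow(q, 2) = Pow(Add(Rational(-1, 9), Mul(Rational(-1, 3), I)), 2)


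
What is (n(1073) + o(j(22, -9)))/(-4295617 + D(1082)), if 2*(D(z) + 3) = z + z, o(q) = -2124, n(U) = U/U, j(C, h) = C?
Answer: 2123/4294538 ≈ 0.00049435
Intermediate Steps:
n(U) = 1
D(z) = -3 + z (D(z) = -3 + (z + z)/2 = -3 + (2*z)/2 = -3 + z)
(n(1073) + o(j(22, -9)))/(-4295617 + D(1082)) = (1 - 2124)/(-4295617 + (-3 + 1082)) = -2123/(-4295617 + 1079) = -2123/(-4294538) = -2123*(-1/4294538) = 2123/4294538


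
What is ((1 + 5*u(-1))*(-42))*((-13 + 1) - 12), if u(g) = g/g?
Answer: 6048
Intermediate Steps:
u(g) = 1
((1 + 5*u(-1))*(-42))*((-13 + 1) - 12) = ((1 + 5*1)*(-42))*((-13 + 1) - 12) = ((1 + 5)*(-42))*(-12 - 12) = (6*(-42))*(-24) = -252*(-24) = 6048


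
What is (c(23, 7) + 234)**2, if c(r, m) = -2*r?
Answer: 35344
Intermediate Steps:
(c(23, 7) + 234)**2 = (-2*23 + 234)**2 = (-46 + 234)**2 = 188**2 = 35344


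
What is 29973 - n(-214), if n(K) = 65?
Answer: 29908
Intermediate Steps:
29973 - n(-214) = 29973 - 1*65 = 29973 - 65 = 29908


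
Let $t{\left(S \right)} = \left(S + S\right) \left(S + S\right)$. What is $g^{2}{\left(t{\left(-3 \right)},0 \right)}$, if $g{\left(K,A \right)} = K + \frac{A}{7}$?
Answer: $1296$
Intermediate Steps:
$t{\left(S \right)} = 4 S^{2}$ ($t{\left(S \right)} = 2 S 2 S = 4 S^{2}$)
$g{\left(K,A \right)} = K + \frac{A}{7}$ ($g{\left(K,A \right)} = K + A \frac{1}{7} = K + \frac{A}{7}$)
$g^{2}{\left(t{\left(-3 \right)},0 \right)} = \left(4 \left(-3\right)^{2} + \frac{1}{7} \cdot 0\right)^{2} = \left(4 \cdot 9 + 0\right)^{2} = \left(36 + 0\right)^{2} = 36^{2} = 1296$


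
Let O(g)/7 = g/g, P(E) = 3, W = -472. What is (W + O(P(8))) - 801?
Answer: -1266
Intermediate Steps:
O(g) = 7 (O(g) = 7*(g/g) = 7*1 = 7)
(W + O(P(8))) - 801 = (-472 + 7) - 801 = -465 - 801 = -1266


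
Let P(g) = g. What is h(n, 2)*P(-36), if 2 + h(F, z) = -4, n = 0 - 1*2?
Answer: 216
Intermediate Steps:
n = -2 (n = 0 - 2 = -2)
h(F, z) = -6 (h(F, z) = -2 - 4 = -6)
h(n, 2)*P(-36) = -6*(-36) = 216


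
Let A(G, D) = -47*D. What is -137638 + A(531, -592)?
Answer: -109814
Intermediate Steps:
-137638 + A(531, -592) = -137638 - 47*(-592) = -137638 + 27824 = -109814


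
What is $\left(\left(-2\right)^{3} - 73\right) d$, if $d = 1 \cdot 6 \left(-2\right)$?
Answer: $972$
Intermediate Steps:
$d = -12$ ($d = 6 \left(-2\right) = -12$)
$\left(\left(-2\right)^{3} - 73\right) d = \left(\left(-2\right)^{3} - 73\right) \left(-12\right) = \left(-8 - 73\right) \left(-12\right) = \left(-81\right) \left(-12\right) = 972$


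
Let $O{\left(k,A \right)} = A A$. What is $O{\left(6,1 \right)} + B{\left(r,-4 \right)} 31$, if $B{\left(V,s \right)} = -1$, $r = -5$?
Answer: $-30$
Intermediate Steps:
$O{\left(k,A \right)} = A^{2}$
$O{\left(6,1 \right)} + B{\left(r,-4 \right)} 31 = 1^{2} - 31 = 1 - 31 = -30$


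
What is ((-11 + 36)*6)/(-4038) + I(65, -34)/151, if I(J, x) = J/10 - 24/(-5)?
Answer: 38299/1016230 ≈ 0.037687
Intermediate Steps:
I(J, x) = 24/5 + J/10 (I(J, x) = J*(⅒) - 24*(-⅕) = J/10 + 24/5 = 24/5 + J/10)
((-11 + 36)*6)/(-4038) + I(65, -34)/151 = ((-11 + 36)*6)/(-4038) + (24/5 + (⅒)*65)/151 = (25*6)*(-1/4038) + (24/5 + 13/2)*(1/151) = 150*(-1/4038) + (113/10)*(1/151) = -25/673 + 113/1510 = 38299/1016230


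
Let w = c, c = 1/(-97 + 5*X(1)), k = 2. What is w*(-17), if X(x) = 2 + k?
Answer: 17/77 ≈ 0.22078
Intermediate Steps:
X(x) = 4 (X(x) = 2 + 2 = 4)
c = -1/77 (c = 1/(-97 + 5*4) = 1/(-97 + 20) = 1/(-77) = -1/77 ≈ -0.012987)
w = -1/77 ≈ -0.012987
w*(-17) = -1/77*(-17) = 17/77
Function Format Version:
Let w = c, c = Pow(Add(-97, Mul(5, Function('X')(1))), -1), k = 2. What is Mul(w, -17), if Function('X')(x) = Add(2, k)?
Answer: Rational(17, 77) ≈ 0.22078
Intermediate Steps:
Function('X')(x) = 4 (Function('X')(x) = Add(2, 2) = 4)
c = Rational(-1, 77) (c = Pow(Add(-97, Mul(5, 4)), -1) = Pow(Add(-97, 20), -1) = Pow(-77, -1) = Rational(-1, 77) ≈ -0.012987)
w = Rational(-1, 77) ≈ -0.012987
Mul(w, -17) = Mul(Rational(-1, 77), -17) = Rational(17, 77)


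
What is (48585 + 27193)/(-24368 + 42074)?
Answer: 37889/8853 ≈ 4.2798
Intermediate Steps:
(48585 + 27193)/(-24368 + 42074) = 75778/17706 = 75778*(1/17706) = 37889/8853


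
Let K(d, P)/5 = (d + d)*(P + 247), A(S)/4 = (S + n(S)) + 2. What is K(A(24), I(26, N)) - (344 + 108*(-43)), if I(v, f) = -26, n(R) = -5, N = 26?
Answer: 189940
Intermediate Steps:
A(S) = -12 + 4*S (A(S) = 4*((S - 5) + 2) = 4*((-5 + S) + 2) = 4*(-3 + S) = -12 + 4*S)
K(d, P) = 10*d*(247 + P) (K(d, P) = 5*((d + d)*(P + 247)) = 5*((2*d)*(247 + P)) = 5*(2*d*(247 + P)) = 10*d*(247 + P))
K(A(24), I(26, N)) - (344 + 108*(-43)) = 10*(-12 + 4*24)*(247 - 26) - (344 + 108*(-43)) = 10*(-12 + 96)*221 - (344 - 4644) = 10*84*221 - 1*(-4300) = 185640 + 4300 = 189940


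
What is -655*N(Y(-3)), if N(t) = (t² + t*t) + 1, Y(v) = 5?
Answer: -33405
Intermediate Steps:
N(t) = 1 + 2*t² (N(t) = (t² + t²) + 1 = 2*t² + 1 = 1 + 2*t²)
-655*N(Y(-3)) = -655*(1 + 2*5²) = -655*(1 + 2*25) = -655*(1 + 50) = -655*51 = -33405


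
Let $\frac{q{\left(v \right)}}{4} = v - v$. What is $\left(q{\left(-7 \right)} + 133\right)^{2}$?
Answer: $17689$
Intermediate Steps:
$q{\left(v \right)} = 0$ ($q{\left(v \right)} = 4 \left(v - v\right) = 4 \cdot 0 = 0$)
$\left(q{\left(-7 \right)} + 133\right)^{2} = \left(0 + 133\right)^{2} = 133^{2} = 17689$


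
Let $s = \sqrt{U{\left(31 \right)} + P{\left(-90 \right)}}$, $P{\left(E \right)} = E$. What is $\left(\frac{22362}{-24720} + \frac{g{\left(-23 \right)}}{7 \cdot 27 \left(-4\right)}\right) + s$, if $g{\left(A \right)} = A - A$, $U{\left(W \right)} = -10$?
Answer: $- \frac{3727}{4120} + 10 i \approx -0.90461 + 10.0 i$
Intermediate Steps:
$g{\left(A \right)} = 0$
$s = 10 i$ ($s = \sqrt{-10 - 90} = \sqrt{-100} = 10 i \approx 10.0 i$)
$\left(\frac{22362}{-24720} + \frac{g{\left(-23 \right)}}{7 \cdot 27 \left(-4\right)}\right) + s = \left(\frac{22362}{-24720} + \frac{0}{7 \cdot 27 \left(-4\right)}\right) + 10 i = \left(22362 \left(- \frac{1}{24720}\right) + \frac{0}{189 \left(-4\right)}\right) + 10 i = \left(- \frac{3727}{4120} + \frac{0}{-756}\right) + 10 i = \left(- \frac{3727}{4120} + 0 \left(- \frac{1}{756}\right)\right) + 10 i = \left(- \frac{3727}{4120} + 0\right) + 10 i = - \frac{3727}{4120} + 10 i$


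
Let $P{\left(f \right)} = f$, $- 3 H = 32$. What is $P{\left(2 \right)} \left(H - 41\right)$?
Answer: $- \frac{310}{3} \approx -103.33$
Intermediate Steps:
$H = - \frac{32}{3}$ ($H = \left(- \frac{1}{3}\right) 32 = - \frac{32}{3} \approx -10.667$)
$P{\left(2 \right)} \left(H - 41\right) = 2 \left(- \frac{32}{3} - 41\right) = 2 \left(- \frac{155}{3}\right) = - \frac{310}{3}$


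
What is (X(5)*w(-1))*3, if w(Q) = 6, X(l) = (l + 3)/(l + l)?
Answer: 72/5 ≈ 14.400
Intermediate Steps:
X(l) = (3 + l)/(2*l) (X(l) = (3 + l)/((2*l)) = (3 + l)*(1/(2*l)) = (3 + l)/(2*l))
(X(5)*w(-1))*3 = (((1/2)*(3 + 5)/5)*6)*3 = (((1/2)*(1/5)*8)*6)*3 = ((4/5)*6)*3 = (24/5)*3 = 72/5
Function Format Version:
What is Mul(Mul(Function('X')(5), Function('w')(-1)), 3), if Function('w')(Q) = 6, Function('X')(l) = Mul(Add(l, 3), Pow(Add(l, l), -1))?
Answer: Rational(72, 5) ≈ 14.400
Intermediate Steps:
Function('X')(l) = Mul(Rational(1, 2), Pow(l, -1), Add(3, l)) (Function('X')(l) = Mul(Add(3, l), Pow(Mul(2, l), -1)) = Mul(Add(3, l), Mul(Rational(1, 2), Pow(l, -1))) = Mul(Rational(1, 2), Pow(l, -1), Add(3, l)))
Mul(Mul(Function('X')(5), Function('w')(-1)), 3) = Mul(Mul(Mul(Rational(1, 2), Pow(5, -1), Add(3, 5)), 6), 3) = Mul(Mul(Mul(Rational(1, 2), Rational(1, 5), 8), 6), 3) = Mul(Mul(Rational(4, 5), 6), 3) = Mul(Rational(24, 5), 3) = Rational(72, 5)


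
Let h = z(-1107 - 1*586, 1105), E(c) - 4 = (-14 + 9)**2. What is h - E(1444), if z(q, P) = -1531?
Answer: -1560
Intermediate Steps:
E(c) = 29 (E(c) = 4 + (-14 + 9)**2 = 4 + (-5)**2 = 4 + 25 = 29)
h = -1531
h - E(1444) = -1531 - 1*29 = -1531 - 29 = -1560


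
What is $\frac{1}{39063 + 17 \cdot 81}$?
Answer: $\frac{1}{40440} \approx 2.4728 \cdot 10^{-5}$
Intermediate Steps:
$\frac{1}{39063 + 17 \cdot 81} = \frac{1}{39063 + 1377} = \frac{1}{40440}$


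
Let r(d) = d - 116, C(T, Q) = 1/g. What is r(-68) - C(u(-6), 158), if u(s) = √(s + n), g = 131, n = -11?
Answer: -24105/131 ≈ -184.01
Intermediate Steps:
u(s) = √(-11 + s) (u(s) = √(s - 11) = √(-11 + s))
C(T, Q) = 1/131
r(d) = -116 + d
r(-68) - C(u(-6), 158) = (-116 - 68) - 1*1/131 = -184 - 1/131 = -24105/131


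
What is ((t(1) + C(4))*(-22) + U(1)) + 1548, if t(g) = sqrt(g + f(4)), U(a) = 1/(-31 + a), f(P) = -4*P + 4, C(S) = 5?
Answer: 43139/30 - 22*I*sqrt(11) ≈ 1438.0 - 72.966*I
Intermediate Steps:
f(P) = 4 - 4*P
t(g) = sqrt(-12 + g) (t(g) = sqrt(g + (4 - 4*4)) = sqrt(g + (4 - 16)) = sqrt(g - 12) = sqrt(-12 + g))
((t(1) + C(4))*(-22) + U(1)) + 1548 = ((sqrt(-12 + 1) + 5)*(-22) + 1/(-31 + 1)) + 1548 = ((sqrt(-11) + 5)*(-22) + 1/(-30)) + 1548 = ((I*sqrt(11) + 5)*(-22) - 1/30) + 1548 = ((5 + I*sqrt(11))*(-22) - 1/30) + 1548 = ((-110 - 22*I*sqrt(11)) - 1/30) + 1548 = (-3301/30 - 22*I*sqrt(11)) + 1548 = 43139/30 - 22*I*sqrt(11)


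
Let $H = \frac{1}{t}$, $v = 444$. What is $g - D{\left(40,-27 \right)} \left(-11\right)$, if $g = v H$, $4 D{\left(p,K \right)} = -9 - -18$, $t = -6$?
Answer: $- \frac{197}{4} \approx -49.25$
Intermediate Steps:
$D{\left(p,K \right)} = \frac{9}{4}$ ($D{\left(p,K \right)} = \frac{-9 - -18}{4} = \frac{-9 + 18}{4} = \frac{1}{4} \cdot 9 = \frac{9}{4}$)
$H = - \frac{1}{6}$ ($H = \frac{1}{-6} = - \frac{1}{6} \approx -0.16667$)
$g = -74$ ($g = 444 \left(- \frac{1}{6}\right) = -74$)
$g - D{\left(40,-27 \right)} \left(-11\right) = -74 - \frac{9}{4} \left(-11\right) = -74 - - \frac{99}{4} = -74 + \frac{99}{4} = - \frac{197}{4}$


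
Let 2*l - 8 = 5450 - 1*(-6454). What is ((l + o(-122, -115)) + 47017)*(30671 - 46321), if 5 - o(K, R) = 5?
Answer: -829027450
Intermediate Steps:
o(K, R) = 0 (o(K, R) = 5 - 1*5 = 5 - 5 = 0)
l = 5956 (l = 4 + (5450 - 1*(-6454))/2 = 4 + (5450 + 6454)/2 = 4 + (½)*11904 = 4 + 5952 = 5956)
((l + o(-122, -115)) + 47017)*(30671 - 46321) = ((5956 + 0) + 47017)*(30671 - 46321) = (5956 + 47017)*(-15650) = 52973*(-15650) = -829027450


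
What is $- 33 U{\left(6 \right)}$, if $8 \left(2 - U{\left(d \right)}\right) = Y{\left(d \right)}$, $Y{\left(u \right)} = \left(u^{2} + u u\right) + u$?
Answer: $\frac{1023}{4} \approx 255.75$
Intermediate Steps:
$Y{\left(u \right)} = u + 2 u^{2}$ ($Y{\left(u \right)} = \left(u^{2} + u^{2}\right) + u = 2 u^{2} + u = u + 2 u^{2}$)
$U{\left(d \right)} = 2 - \frac{d \left(1 + 2 d\right)}{8}$
$- 33 U{\left(6 \right)} = - 33 \left(2 - \frac{3 \left(1 + 2 \cdot 6\right)}{4}\right) = - 33 \left(2 - \frac{3 \left(1 + 12\right)}{4}\right) = - 33 \left(2 - \frac{3}{4} \cdot 13\right) = - 33 \left(2 - \frac{39}{4}\right) = \left(-33\right) \left(- \frac{31}{4}\right) = \frac{1023}{4}$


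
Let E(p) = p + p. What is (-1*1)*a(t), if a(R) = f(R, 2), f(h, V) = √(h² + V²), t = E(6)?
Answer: -2*√37 ≈ -12.166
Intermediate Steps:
E(p) = 2*p
t = 12 (t = 2*6 = 12)
f(h, V) = √(V² + h²)
a(R) = √(4 + R²) (a(R) = √(2² + R²) = √(4 + R²))
(-1*1)*a(t) = (-1*1)*√(4 + 12²) = -√(4 + 144) = -√148 = -2*√37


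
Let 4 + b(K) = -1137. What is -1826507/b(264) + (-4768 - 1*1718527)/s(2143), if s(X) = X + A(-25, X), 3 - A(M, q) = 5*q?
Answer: 17617618078/9777229 ≈ 1801.9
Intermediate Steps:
A(M, q) = 3 - 5*q
b(K) = -1141 (b(K) = -4 - 1137 = -1141)
s(X) = 3 - 4*X (s(X) = X + (3 - 5*X) = 3 - 4*X)
-1826507/b(264) + (-4768 - 1*1718527)/s(2143) = -1826507/(-1141) + (-4768 - 1*1718527)/(3 - 4*2143) = -1826507*(-1/1141) + (-4768 - 1718527)/(3 - 8572) = 1826507/1141 - 1723295/(-8569) = 1826507/1141 - 1723295*(-1/8569) = 1826507/1141 + 1723295/8569 = 17617618078/9777229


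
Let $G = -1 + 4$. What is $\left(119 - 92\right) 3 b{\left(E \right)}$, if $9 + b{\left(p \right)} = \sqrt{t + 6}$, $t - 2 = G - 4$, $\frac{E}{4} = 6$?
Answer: $-729 + 81 \sqrt{7} \approx -514.69$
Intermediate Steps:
$E = 24$ ($E = 4 \cdot 6 = 24$)
$G = 3$
$t = 1$ ($t = 2 + \left(3 - 4\right) = 2 - 1 = 1$)
$b{\left(p \right)} = -9 + \sqrt{7}$ ($b{\left(p \right)} = -9 + \sqrt{1 + 6} = -9 + \sqrt{7}$)
$\left(119 - 92\right) 3 b{\left(E \right)} = \left(119 - 92\right) 3 \left(-9 + \sqrt{7}\right) = 27 \left(-27 + 3 \sqrt{7}\right) = -729 + 81 \sqrt{7}$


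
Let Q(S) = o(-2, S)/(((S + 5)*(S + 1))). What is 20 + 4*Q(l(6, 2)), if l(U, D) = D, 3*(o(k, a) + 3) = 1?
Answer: 1228/63 ≈ 19.492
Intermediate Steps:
o(k, a) = -8/3 (o(k, a) = -3 + (⅓)*1 = -3 + ⅓ = -8/3)
Q(S) = -8/(3*(1 + S)*(5 + S)) (Q(S) = -8*1/((S + 1)*(S + 5))/3 = -8*1/((1 + S)*(5 + S))/3 = -8/(3*(1 + S)*(5 + S)))
20 + 4*Q(l(6, 2)) = 20 + 4*(-8/(15 + 3*2² + 18*2)) = 20 + 4*(-8/(15 + 3*4 + 36)) = 20 + 4*(-8/(15 + 12 + 36)) = 20 + 4*(-8/63) = 20 - 32/63 = 1228/63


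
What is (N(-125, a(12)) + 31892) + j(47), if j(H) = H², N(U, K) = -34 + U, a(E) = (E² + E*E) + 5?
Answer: 33942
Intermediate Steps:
a(E) = 5 + 2*E² (a(E) = (E² + E²) + 5 = 2*E² + 5 = 5 + 2*E²)
(N(-125, a(12)) + 31892) + j(47) = ((-34 - 125) + 31892) + 47² = (-159 + 31892) + 2209 = 31733 + 2209 = 33942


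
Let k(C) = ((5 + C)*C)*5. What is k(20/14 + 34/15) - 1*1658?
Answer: -3301646/2205 ≈ -1497.3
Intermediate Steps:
k(C) = 5*C*(5 + C) (k(C) = (C*(5 + C))*5 = 5*C*(5 + C))
k(20/14 + 34/15) - 1*1658 = 5*(20/14 + 34/15)*(5 + (20/14 + 34/15)) - 1*1658 = 5*(20*(1/14) + 34*(1/15))*(5 + (20*(1/14) + 34*(1/15))) - 1658 = 5*(10/7 + 34/15)*(5 + (10/7 + 34/15)) - 1658 = 5*(388/105)*(5 + 388/105) - 1658 = 5*(388/105)*(913/105) - 1658 = 354244/2205 - 1658 = -3301646/2205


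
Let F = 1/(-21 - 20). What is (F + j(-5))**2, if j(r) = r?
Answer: 42436/1681 ≈ 25.245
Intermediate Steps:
F = -1/41 (F = 1/(-41) = -1/41 ≈ -0.024390)
(F + j(-5))**2 = (-1/41 - 5)**2 = (-206/41)**2 = 42436/1681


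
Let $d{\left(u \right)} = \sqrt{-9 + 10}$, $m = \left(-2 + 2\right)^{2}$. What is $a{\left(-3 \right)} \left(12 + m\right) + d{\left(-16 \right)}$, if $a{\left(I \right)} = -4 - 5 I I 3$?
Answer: $-1667$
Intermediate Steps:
$a{\left(I \right)} = -4 - 15 I^{2}$ ($a{\left(I \right)} = -4 - 5 I^{2} \cdot 3 = -4 - 5 \cdot 3 I^{2} = -4 - 15 I^{2}$)
$m = 0$ ($m = 0^{2} = 0$)
$d{\left(u \right)} = 1$ ($d{\left(u \right)} = \sqrt{1} = 1$)
$a{\left(-3 \right)} \left(12 + m\right) + d{\left(-16 \right)} = \left(-4 - 15 \left(-3\right)^{2}\right) \left(12 + 0\right) + 1 = \left(-4 - 135\right) 12 + 1 = \left(-139\right) 12 + 1 = -1668 + 1 = -1667$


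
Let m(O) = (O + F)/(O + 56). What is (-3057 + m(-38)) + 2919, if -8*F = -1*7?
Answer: -2241/16 ≈ -140.06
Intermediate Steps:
F = 7/8 (F = -(-1)*7/8 = -1/8*(-7) = 7/8 ≈ 0.87500)
m(O) = (7/8 + O)/(56 + O) (m(O) = (O + 7/8)/(O + 56) = (7/8 + O)/(56 + O))
(-3057 + m(-38)) + 2919 = (-3057 + (7/8 - 38)/(56 - 38)) + 2919 = (-3057 - 297/8/18) + 2919 = (-3057 + (1/18)*(-297/8)) + 2919 = (-3057 - 33/16) + 2919 = -48945/16 + 2919 = -2241/16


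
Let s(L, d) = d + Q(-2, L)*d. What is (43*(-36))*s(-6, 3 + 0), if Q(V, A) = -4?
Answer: 13932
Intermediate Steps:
s(L, d) = -3*d (s(L, d) = d - 4*d = -3*d)
(43*(-36))*s(-6, 3 + 0) = (43*(-36))*(-3*(3 + 0)) = -(-4644)*3 = -1548*(-9) = 13932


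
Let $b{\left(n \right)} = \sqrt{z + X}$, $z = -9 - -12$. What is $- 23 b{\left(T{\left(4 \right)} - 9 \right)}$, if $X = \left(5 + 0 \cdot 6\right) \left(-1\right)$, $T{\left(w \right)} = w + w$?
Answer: $- 23 i \sqrt{2} \approx - 32.527 i$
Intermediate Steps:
$z = 3$ ($z = -9 + 12 = 3$)
$T{\left(w \right)} = 2 w$
$X = -5$ ($X = \left(5 + 0\right) \left(-1\right) = 5 \left(-1\right) = -5$)
$b{\left(n \right)} = i \sqrt{2}$ ($b{\left(n \right)} = \sqrt{3 - 5} = \sqrt{-2} = i \sqrt{2}$)
$- 23 b{\left(T{\left(4 \right)} - 9 \right)} = - 23 i \sqrt{2}$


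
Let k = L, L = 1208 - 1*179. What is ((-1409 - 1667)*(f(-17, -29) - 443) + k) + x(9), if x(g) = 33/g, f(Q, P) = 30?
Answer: 3814262/3 ≈ 1.2714e+6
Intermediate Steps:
L = 1029 (L = 1208 - 179 = 1029)
k = 1029
((-1409 - 1667)*(f(-17, -29) - 443) + k) + x(9) = ((-1409 - 1667)*(30 - 443) + 1029) + 33/9 = (-3076*(-413) + 1029) + 33*(⅑) = (1270388 + 1029) + 11/3 = 1271417 + 11/3 = 3814262/3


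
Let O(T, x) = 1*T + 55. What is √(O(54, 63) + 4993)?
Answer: √5102 ≈ 71.428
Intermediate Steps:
O(T, x) = 55 + T (O(T, x) = T + 55 = 55 + T)
√(O(54, 63) + 4993) = √((55 + 54) + 4993) = √(109 + 4993) = √5102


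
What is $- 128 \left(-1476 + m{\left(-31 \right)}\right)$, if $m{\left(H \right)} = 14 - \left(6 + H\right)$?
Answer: $183936$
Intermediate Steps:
$m{\left(H \right)} = 8 - H$ ($m{\left(H \right)} = 14 - \left(6 + H\right) = 8 - H$)
$- 128 \left(-1476 + m{\left(-31 \right)}\right) = - 128 \left(-1476 + \left(8 - -31\right)\right) = - 128 \left(-1476 + \left(8 + 31\right)\right) = - 128 \left(-1476 + 39\right) = \left(-128\right) \left(-1437\right) = 183936$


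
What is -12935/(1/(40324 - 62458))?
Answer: 286303290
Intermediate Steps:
-12935/(1/(40324 - 62458)) = -12935/(1/(-22134)) = -12935/(-1/22134) = -12935*(-22134) = 286303290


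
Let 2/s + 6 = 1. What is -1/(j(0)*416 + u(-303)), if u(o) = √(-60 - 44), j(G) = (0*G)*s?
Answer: I*√26/52 ≈ 0.098058*I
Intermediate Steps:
s = -⅖ (s = 2/(-6 + 1) = 2/(-5) = 2*(-⅕) = -⅖ ≈ -0.40000)
j(G) = 0 (j(G) = (0*G)*(-⅖) = 0*(-⅖) = 0)
u(o) = 2*I*√26 (u(o) = √(-104) = 2*I*√26)
-1/(j(0)*416 + u(-303)) = -1/(0*416 + 2*I*√26) = -1/(0 + 2*I*√26) = -1/(2*I*√26) = -(-1)*I*√26/52 = I*√26/52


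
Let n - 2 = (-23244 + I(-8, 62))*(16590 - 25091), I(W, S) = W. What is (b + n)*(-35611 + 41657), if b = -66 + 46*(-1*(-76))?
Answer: 1195104863464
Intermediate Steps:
n = 197665254 (n = 2 + (-23244 - 8)*(16590 - 25091) = 2 - 23252*(-8501) = 2 + 197665252 = 197665254)
b = 3430 (b = -66 + 46*76 = -66 + 3496 = 3430)
(b + n)*(-35611 + 41657) = (3430 + 197665254)*(-35611 + 41657) = 197668684*6046 = 1195104863464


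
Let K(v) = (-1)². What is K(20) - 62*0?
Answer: 1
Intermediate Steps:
K(v) = 1
K(20) - 62*0 = 1 - 62*0 = 1 + 0 = 1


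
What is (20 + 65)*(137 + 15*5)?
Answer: 18020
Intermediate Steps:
(20 + 65)*(137 + 15*5) = 85*(137 + 75) = 85*212 = 18020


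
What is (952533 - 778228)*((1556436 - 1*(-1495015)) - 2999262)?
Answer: 9096803645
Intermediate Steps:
(952533 - 778228)*((1556436 - 1*(-1495015)) - 2999262) = 174305*((1556436 + 1495015) - 2999262) = 174305*(3051451 - 2999262) = 174305*52189 = 9096803645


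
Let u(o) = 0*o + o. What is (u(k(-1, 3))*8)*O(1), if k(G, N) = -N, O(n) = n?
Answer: -24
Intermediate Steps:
u(o) = o (u(o) = 0 + o = o)
(u(k(-1, 3))*8)*O(1) = (-1*3*8)*1 = -3*8*1 = -24*1 = -24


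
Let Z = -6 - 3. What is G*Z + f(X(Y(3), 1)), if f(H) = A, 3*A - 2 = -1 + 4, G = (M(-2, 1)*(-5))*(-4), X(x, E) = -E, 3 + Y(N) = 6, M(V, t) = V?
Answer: 1085/3 ≈ 361.67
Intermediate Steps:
Y(N) = 3 (Y(N) = -3 + 6 = 3)
Z = -9
G = -40 (G = -2*(-5)*(-4) = 10*(-4) = -40)
A = 5/3 (A = ⅔ + (-1 + 4)/3 = ⅔ + (⅓)*3 = ⅔ + 1 = 5/3 ≈ 1.6667)
f(H) = 5/3
G*Z + f(X(Y(3), 1)) = -40*(-9) + 5/3 = 360 + 5/3 = 1085/3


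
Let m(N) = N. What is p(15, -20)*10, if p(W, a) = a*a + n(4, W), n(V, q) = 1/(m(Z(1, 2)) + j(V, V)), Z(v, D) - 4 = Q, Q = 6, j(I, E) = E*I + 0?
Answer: 52005/13 ≈ 4000.4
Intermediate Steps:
j(I, E) = E*I
Z(v, D) = 10 (Z(v, D) = 4 + 6 = 10)
n(V, q) = 1/(10 + V²) (n(V, q) = 1/(10 + V*V) = 1/(10 + V²))
p(W, a) = 1/26 + a² (p(W, a) = a*a + 1/(10 + 4²) = a² + 1/(10 + 16) = a² + 1/26 = 1/26 + a²)
p(15, -20)*10 = (1/26 + (-20)²)*10 = (1/26 + 400)*10 = (10401/26)*10 = 52005/13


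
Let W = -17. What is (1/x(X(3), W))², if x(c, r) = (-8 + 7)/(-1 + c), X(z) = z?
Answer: 4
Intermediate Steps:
x(c, r) = -1/(-1 + c)
(1/x(X(3), W))² = (1/(-1/(-1 + 3)))² = (1/(-1/2))² = (1/(-1*½))² = (1/(-½))² = (-2)² = 4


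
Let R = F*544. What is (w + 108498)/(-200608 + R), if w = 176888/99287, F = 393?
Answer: 5386308907/654499904 ≈ 8.2297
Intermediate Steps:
R = 213792 (R = 393*544 = 213792)
w = 176888/99287 (w = 176888*(1/99287) = 176888/99287 ≈ 1.7816)
(w + 108498)/(-200608 + R) = (176888/99287 + 108498)/(-200608 + 213792) = (10772617814/99287)/13184 = (10772617814/99287)*(1/13184) = 5386308907/654499904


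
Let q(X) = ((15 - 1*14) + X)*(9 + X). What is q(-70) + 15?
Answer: 4224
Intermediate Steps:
q(X) = (1 + X)*(9 + X) (q(X) = ((15 - 14) + X)*(9 + X) = (1 + X)*(9 + X))
q(-70) + 15 = (9 + (-70)**2 + 10*(-70)) + 15 = (9 + 4900 - 700) + 15 = 4209 + 15 = 4224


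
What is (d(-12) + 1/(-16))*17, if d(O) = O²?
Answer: 39151/16 ≈ 2446.9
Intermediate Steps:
(d(-12) + 1/(-16))*17 = ((-12)² + 1/(-16))*17 = (144 - 1/16)*17 = (2303/16)*17 = 39151/16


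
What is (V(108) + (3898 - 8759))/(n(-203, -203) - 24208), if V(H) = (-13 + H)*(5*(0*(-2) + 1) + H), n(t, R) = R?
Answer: -1958/8137 ≈ -0.24063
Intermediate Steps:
V(H) = (-13 + H)*(5 + H) (V(H) = (-13 + H)*(5*(0 + 1) + H) = (-13 + H)*(5*1 + H) = (-13 + H)*(5 + H))
(V(108) + (3898 - 8759))/(n(-203, -203) - 24208) = ((-65 + 108**2 - 8*108) + (3898 - 8759))/(-203 - 24208) = ((-65 + 11664 - 864) - 4861)/(-24411) = (10735 - 4861)*(-1/24411) = 5874*(-1/24411) = -1958/8137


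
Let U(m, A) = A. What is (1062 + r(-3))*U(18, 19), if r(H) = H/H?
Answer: 20197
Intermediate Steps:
r(H) = 1
(1062 + r(-3))*U(18, 19) = (1062 + 1)*19 = 1063*19 = 20197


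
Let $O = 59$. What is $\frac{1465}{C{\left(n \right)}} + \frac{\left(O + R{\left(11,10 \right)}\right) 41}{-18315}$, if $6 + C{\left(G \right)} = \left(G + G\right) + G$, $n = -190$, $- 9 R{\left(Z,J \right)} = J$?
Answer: $- \frac{28198579}{10549440} \approx -2.673$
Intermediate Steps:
$R{\left(Z,J \right)} = - \frac{J}{9}$
$C{\left(G \right)} = -6 + 3 G$ ($C{\left(G \right)} = -6 + \left(\left(G + G\right) + G\right) = -6 + \left(2 G + G\right) = -6 + 3 G$)
$\frac{1465}{C{\left(n \right)}} + \frac{\left(O + R{\left(11,10 \right)}\right) 41}{-18315} = \frac{1465}{-6 + 3 \left(-190\right)} + \frac{\left(59 - \frac{10}{9}\right) 41}{-18315} = \frac{1465}{-6 - 570} + \left(59 - \frac{10}{9}\right) 41 \left(- \frac{1}{18315}\right) = \frac{1465}{-576} + \frac{521}{9} \cdot 41 \left(- \frac{1}{18315}\right) = 1465 \left(- \frac{1}{576}\right) + \frac{21361}{9} \left(- \frac{1}{18315}\right) = - \frac{1465}{576} - \frac{21361}{164835} = - \frac{28198579}{10549440}$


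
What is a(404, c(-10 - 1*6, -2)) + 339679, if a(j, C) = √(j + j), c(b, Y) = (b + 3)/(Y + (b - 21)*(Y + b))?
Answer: 339679 + 2*√202 ≈ 3.3971e+5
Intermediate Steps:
c(b, Y) = (3 + b)/(Y + (-21 + b)*(Y + b))
a(j, C) = √2*√j (a(j, C) = √(2*j) = √2*√j)
a(404, c(-10 - 1*6, -2)) + 339679 = √2*√404 + 339679 = √2*(2*√101) + 339679 = 2*√202 + 339679 = 339679 + 2*√202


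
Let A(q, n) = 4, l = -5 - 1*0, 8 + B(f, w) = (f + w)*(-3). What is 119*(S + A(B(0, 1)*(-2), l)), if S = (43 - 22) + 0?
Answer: 2975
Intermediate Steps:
B(f, w) = -8 - 3*f - 3*w (B(f, w) = -8 + (f + w)*(-3) = -8 + (-3*f - 3*w) = -8 - 3*f - 3*w)
l = -5 (l = -5 + 0 = -5)
S = 21 (S = 21 + 0 = 21)
119*(S + A(B(0, 1)*(-2), l)) = 119*(21 + 4) = 119*25 = 2975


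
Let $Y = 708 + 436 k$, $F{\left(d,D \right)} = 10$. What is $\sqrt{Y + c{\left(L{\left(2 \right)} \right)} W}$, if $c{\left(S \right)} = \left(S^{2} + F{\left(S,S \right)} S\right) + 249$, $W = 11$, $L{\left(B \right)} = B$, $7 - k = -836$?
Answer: $3 \sqrt{41251} \approx 609.31$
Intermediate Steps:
$k = 843$ ($k = 7 - -836 = 7 + 836 = 843$)
$c{\left(S \right)} = 249 + S^{2} + 10 S$ ($c{\left(S \right)} = \left(S^{2} + 10 S\right) + 249 = 249 + S^{2} + 10 S$)
$Y = 368256$ ($Y = 708 + 436 \cdot 843 = 708 + 367548 = 368256$)
$\sqrt{Y + c{\left(L{\left(2 \right)} \right)} W} = \sqrt{368256 + \left(249 + 2^{2} + 10 \cdot 2\right) 11} = \sqrt{368256 + \left(249 + 4 + 20\right) 11} = \sqrt{368256 + 273 \cdot 11} = \sqrt{368256 + 3003} = \sqrt{371259} = 3 \sqrt{41251}$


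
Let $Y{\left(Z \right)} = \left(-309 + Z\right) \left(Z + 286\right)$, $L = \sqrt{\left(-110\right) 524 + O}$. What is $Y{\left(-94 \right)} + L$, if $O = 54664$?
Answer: $-77376 + 4 i \sqrt{186} \approx -77376.0 + 54.553 i$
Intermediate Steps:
$L = 4 i \sqrt{186}$ ($L = \sqrt{\left(-110\right) 524 + 54664} = \sqrt{-57640 + 54664} = \sqrt{-2976} = 4 i \sqrt{186} \approx 54.553 i$)
$Y{\left(Z \right)} = \left(-309 + Z\right) \left(286 + Z\right)$
$Y{\left(-94 \right)} + L = \left(-88374 + \left(-94\right)^{2} - -2162\right) + 4 i \sqrt{186} = \left(-88374 + 8836 + 2162\right) + 4 i \sqrt{186} = -77376 + 4 i \sqrt{186}$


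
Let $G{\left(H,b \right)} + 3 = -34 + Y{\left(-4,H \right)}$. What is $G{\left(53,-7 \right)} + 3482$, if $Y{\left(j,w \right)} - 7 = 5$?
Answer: $3457$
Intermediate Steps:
$Y{\left(j,w \right)} = 12$ ($Y{\left(j,w \right)} = 7 + 5 = 12$)
$G{\left(H,b \right)} = -25$ ($G{\left(H,b \right)} = -3 + \left(-34 + 12\right) = -3 - 22 = -25$)
$G{\left(53,-7 \right)} + 3482 = -25 + 3482 = 3457$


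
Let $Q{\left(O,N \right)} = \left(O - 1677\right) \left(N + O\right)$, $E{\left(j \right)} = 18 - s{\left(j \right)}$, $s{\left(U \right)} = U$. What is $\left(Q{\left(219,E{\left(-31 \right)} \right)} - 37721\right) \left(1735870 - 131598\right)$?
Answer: $-687374402480$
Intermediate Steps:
$E{\left(j \right)} = 18 - j$
$Q{\left(O,N \right)} = \left(-1677 + O\right) \left(N + O\right)$
$\left(Q{\left(219,E{\left(-31 \right)} \right)} - 37721\right) \left(1735870 - 131598\right) = \left(\left(219^{2} - 1677 \left(18 - -31\right) - 367263 + \left(18 - -31\right) 219\right) - 37721\right) \left(1735870 - 131598\right) = \left(\left(47961 - 1677 \left(18 + 31\right) - 367263 + \left(18 + 31\right) 219\right) - 37721\right) 1604272 = \left(\left(47961 - 82173 - 367263 + 49 \cdot 219\right) - 37721\right) 1604272 = \left(\left(47961 - 82173 - 367263 + 10731\right) - 37721\right) 1604272 = \left(-390744 - 37721\right) 1604272 = \left(-428465\right) 1604272 = -687374402480$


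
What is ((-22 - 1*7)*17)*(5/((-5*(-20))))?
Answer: -493/20 ≈ -24.650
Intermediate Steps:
((-22 - 1*7)*17)*(5/((-5*(-20)))) = ((-22 - 7)*17)*(5/100) = (-29*17)*(5*(1/100)) = -493*1/20 = -493/20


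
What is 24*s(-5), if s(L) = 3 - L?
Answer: 192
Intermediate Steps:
24*s(-5) = 24*(3 - 1*(-5)) = 24*(3 + 5) = 24*8 = 192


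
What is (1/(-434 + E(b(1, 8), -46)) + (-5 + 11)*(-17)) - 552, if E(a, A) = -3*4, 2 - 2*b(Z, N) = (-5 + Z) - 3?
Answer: -291685/446 ≈ -654.00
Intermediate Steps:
b(Z, N) = 5 - Z/2 (b(Z, N) = 1 - ((-5 + Z) - 3)/2 = 1 - (-8 + Z)/2 = 1 + (4 - Z/2) = 5 - Z/2)
E(a, A) = -12
(1/(-434 + E(b(1, 8), -46)) + (-5 + 11)*(-17)) - 552 = (1/(-434 - 12) + (-5 + 11)*(-17)) - 552 = (1/(-446) + 6*(-17)) - 552 = (-1/446 - 102) - 552 = -45493/446 - 552 = -291685/446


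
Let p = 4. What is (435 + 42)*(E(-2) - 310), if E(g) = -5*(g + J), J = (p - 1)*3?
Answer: -164565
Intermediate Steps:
J = 9 (J = (4 - 1)*3 = 3*3 = 9)
E(g) = -45 - 5*g (E(g) = -5*(g + 9) = -5*(9 + g) = -45 - 5*g)
(435 + 42)*(E(-2) - 310) = (435 + 42)*((-45 - 5*(-2)) - 310) = 477*((-45 + 10) - 310) = 477*(-35 - 310) = 477*(-345) = -164565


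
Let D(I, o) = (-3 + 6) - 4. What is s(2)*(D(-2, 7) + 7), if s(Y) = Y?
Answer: 12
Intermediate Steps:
D(I, o) = -1 (D(I, o) = 3 - 4 = -1)
s(2)*(D(-2, 7) + 7) = 2*(-1 + 7) = 2*6 = 12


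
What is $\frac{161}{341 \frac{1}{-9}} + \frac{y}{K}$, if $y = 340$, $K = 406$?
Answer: $- \frac{236177}{69223} \approx -3.4118$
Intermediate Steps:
$\frac{161}{341 \frac{1}{-9}} + \frac{y}{K} = \frac{161}{341 \frac{1}{-9}} + \frac{340}{406} = \frac{161}{341 \left(- \frac{1}{9}\right)} + 340 \cdot \frac{1}{406} = \frac{161}{- \frac{341}{9}} + \frac{170}{203} = 161 \left(- \frac{9}{341}\right) + \frac{170}{203} = - \frac{1449}{341} + \frac{170}{203} = - \frac{236177}{69223}$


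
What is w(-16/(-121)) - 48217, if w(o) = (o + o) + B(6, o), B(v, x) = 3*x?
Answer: -5834177/121 ≈ -48216.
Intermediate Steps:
w(o) = 5*o (w(o) = (o + o) + 3*o = 2*o + 3*o = 5*o)
w(-16/(-121)) - 48217 = 5*(-16/(-121)) - 48217 = 5*(-16*(-1/121)) - 48217 = 5*(16/121) - 48217 = 80/121 - 48217 = -5834177/121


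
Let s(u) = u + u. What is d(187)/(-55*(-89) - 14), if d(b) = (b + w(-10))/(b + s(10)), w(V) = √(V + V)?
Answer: 187/1010367 + 2*I*√5/1010367 ≈ 0.00018508 + 4.4262e-6*I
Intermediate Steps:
w(V) = √2*√V (w(V) = √(2*V) = √2*√V)
s(u) = 2*u
d(b) = (b + 2*I*√5)/(20 + b) (d(b) = (b + √2*√(-10))/(b + 2*10) = (b + √2*(I*√10))/(b + 20) = (b + 2*I*√5)/(20 + b))
d(187)/(-55*(-89) - 14) = ((187 + 2*I*√5)/(20 + 187))/(-55*(-89) - 14) = ((187 + 2*I*√5)/207)/(4895 - 14) = ((187 + 2*I*√5)/207)/4881 = (187/207 + 2*I*√5/207)*(1/4881) = 187/1010367 + 2*I*√5/1010367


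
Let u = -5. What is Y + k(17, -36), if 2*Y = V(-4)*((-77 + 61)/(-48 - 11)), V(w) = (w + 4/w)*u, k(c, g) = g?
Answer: -1924/59 ≈ -32.610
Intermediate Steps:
V(w) = -20/w - 5*w (V(w) = (w + 4/w)*(-5) = -20/w - 5*w)
Y = 200/59 (Y = ((-20/(-4) - 5*(-4))*((-77 + 61)/(-48 - 11)))/2 = ((-20*(-1/4) + 20)*(-16/(-59)))/2 = ((5 + 20)*(-16*(-1/59)))/2 = (25*(16/59))/2 = (1/2)*(400/59) = 200/59 ≈ 3.3898)
Y + k(17, -36) = 200/59 - 36 = -1924/59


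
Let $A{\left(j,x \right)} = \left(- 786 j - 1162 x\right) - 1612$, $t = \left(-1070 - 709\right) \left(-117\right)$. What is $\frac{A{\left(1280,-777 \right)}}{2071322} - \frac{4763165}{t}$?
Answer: $- \frac{4943932793552}{215565587523} \approx -22.935$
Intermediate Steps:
$t = 208143$ ($t = \left(-1779\right) \left(-117\right) = 208143$)
$A{\left(j,x \right)} = -1612 - 1162 x - 786 j$ ($A{\left(j,x \right)} = \left(- 1162 x - 786 j\right) - 1612 = -1612 - 1162 x - 786 j$)
$\frac{A{\left(1280,-777 \right)}}{2071322} - \frac{4763165}{t} = \frac{-1612 - -902874 - 1006080}{2071322} - \frac{4763165}{208143} = \left(-1612 + 902874 - 1006080\right) \frac{1}{2071322} - \frac{4763165}{208143} = \left(-104818\right) \frac{1}{2071322} - \frac{4763165}{208143} = - \frac{52409}{1035661} - \frac{4763165}{208143} = - \frac{4943932793552}{215565587523}$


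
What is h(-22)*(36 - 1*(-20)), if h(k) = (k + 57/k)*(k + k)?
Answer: 60592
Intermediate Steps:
h(k) = 2*k*(k + 57/k) (h(k) = (k + 57/k)*(2*k) = 2*k*(k + 57/k))
h(-22)*(36 - 1*(-20)) = (114 + 2*(-22)²)*(36 - 1*(-20)) = (114 + 2*484)*(36 + 20) = (114 + 968)*56 = 1082*56 = 60592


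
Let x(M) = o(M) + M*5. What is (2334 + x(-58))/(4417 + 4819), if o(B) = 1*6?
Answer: 1025/4618 ≈ 0.22196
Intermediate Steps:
o(B) = 6
x(M) = 6 + 5*M (x(M) = 6 + M*5 = 6 + 5*M)
(2334 + x(-58))/(4417 + 4819) = (2334 + (6 + 5*(-58)))/(4417 + 4819) = (2334 + (6 - 290))/9236 = (2334 - 284)*(1/9236) = 2050*(1/9236) = 1025/4618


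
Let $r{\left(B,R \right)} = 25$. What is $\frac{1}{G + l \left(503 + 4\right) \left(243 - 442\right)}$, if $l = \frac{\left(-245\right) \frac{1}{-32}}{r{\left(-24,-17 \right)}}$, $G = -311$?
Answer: $- \frac{160}{4993517} \approx -3.2042 \cdot 10^{-5}$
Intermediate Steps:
$l = \frac{49}{160}$ ($l = \frac{\left(-245\right) \frac{1}{-32}}{25} = \left(-245\right) \left(- \frac{1}{32}\right) \frac{1}{25} = \frac{245}{32} \cdot \frac{1}{25} = \frac{49}{160} \approx 0.30625$)
$\frac{1}{G + l \left(503 + 4\right) \left(243 - 442\right)} = \frac{1}{-311 + \frac{49 \left(503 + 4\right) \left(243 - 442\right)}{160}} = \frac{1}{-311 + \frac{49 \cdot 507 \left(-199\right)}{160}} = \frac{1}{-311 + \frac{49}{160} \left(-100893\right)} = \frac{1}{-311 - \frac{4943757}{160}} = \frac{1}{- \frac{4993517}{160}} = - \frac{160}{4993517}$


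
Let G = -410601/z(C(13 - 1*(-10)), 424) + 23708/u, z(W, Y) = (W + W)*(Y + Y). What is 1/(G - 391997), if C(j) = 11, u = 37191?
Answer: -63075936/24726925717405 ≈ -2.5509e-6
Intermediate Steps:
z(W, Y) = 4*W*Y (z(W, Y) = (2*W)*(2*Y) = 4*W*Y)
G = -1348033213/63075936 (G = -410601/(4*11*424) + 23708/37191 = -410601/18656 + 23708*(1/37191) = -410601*1/18656 + 23708/37191 = -410601/18656 + 23708/37191 = -1348033213/63075936 ≈ -21.372)
1/(G - 391997) = 1/(-1348033213/63075936 - 391997) = 1/(-24726925717405/63075936) = -63075936/24726925717405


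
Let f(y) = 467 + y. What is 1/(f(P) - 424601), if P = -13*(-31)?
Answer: -1/423731 ≈ -2.3600e-6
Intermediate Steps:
P = 403
1/(f(P) - 424601) = 1/((467 + 403) - 424601) = 1/(870 - 424601) = 1/(-423731) = -1/423731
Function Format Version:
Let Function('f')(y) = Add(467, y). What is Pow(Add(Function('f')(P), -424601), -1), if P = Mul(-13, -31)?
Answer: Rational(-1, 423731) ≈ -2.3600e-6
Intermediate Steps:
P = 403
Pow(Add(Function('f')(P), -424601), -1) = Pow(Add(Add(467, 403), -424601), -1) = Pow(Add(870, -424601), -1) = Pow(-423731, -1) = Rational(-1, 423731)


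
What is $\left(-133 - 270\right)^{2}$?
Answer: $162409$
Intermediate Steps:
$\left(-133 - 270\right)^{2} = \left(-403\right)^{2} = 162409$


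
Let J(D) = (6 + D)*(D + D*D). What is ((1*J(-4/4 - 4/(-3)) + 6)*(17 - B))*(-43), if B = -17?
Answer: -347956/27 ≈ -12887.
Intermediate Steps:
J(D) = (6 + D)*(D + D²)
((1*J(-4/4 - 4/(-3)) + 6)*(17 - B))*(-43) = ((1*((-4/4 - 4/(-3))*(6 + (-4/4 - 4/(-3))² + 7*(-4/4 - 4/(-3)))) + 6)*(17 - 1*(-17)))*(-43) = ((1*((-4*¼ - 4*(-⅓))*(6 + (-4*¼ - 4*(-⅓))² + 7*(-4*¼ - 4*(-⅓)))) + 6)*(17 + 17))*(-43) = ((1*((-1 + 4/3)*(6 + (-1 + 4/3)² + 7*(-1 + 4/3))) + 6)*34)*(-43) = ((1*((6 + (⅓)² + 7*(⅓))/3) + 6)*34)*(-43) = ((1*((6 + ⅑ + 7/3)/3) + 6)*34)*(-43) = ((1*((⅓)*(76/9)) + 6)*34)*(-43) = ((1*(76/27) + 6)*34)*(-43) = ((76/27 + 6)*34)*(-43) = ((238/27)*34)*(-43) = (8092/27)*(-43) = -347956/27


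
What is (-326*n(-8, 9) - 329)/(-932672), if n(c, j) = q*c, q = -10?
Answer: 26409/932672 ≈ 0.028315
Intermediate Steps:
n(c, j) = -10*c
(-326*n(-8, 9) - 329)/(-932672) = (-(-3260)*(-8) - 329)/(-932672) = (-326*80 - 329)*(-1/932672) = (-26080 - 329)*(-1/932672) = -26409*(-1/932672) = 26409/932672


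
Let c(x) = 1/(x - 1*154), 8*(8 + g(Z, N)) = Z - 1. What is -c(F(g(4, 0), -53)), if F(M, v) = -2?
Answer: 1/156 ≈ 0.0064103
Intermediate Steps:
g(Z, N) = -65/8 + Z/8 (g(Z, N) = -8 + (Z - 1)/8 = -8 + (-1 + Z)/8 = -8 + (-1/8 + Z/8) = -65/8 + Z/8)
c(x) = 1/(-154 + x) (c(x) = 1/(x - 154) = 1/(-154 + x))
-c(F(g(4, 0), -53)) = -1/(-154 - 2) = -1/(-156) = -1*(-1/156) = 1/156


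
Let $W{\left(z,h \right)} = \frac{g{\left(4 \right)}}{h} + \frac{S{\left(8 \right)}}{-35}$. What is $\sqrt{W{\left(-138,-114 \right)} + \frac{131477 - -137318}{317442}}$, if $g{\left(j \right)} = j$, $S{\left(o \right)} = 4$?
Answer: $\frac{\sqrt{31077161822069790}}{211098930} \approx 0.83509$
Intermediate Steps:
$W{\left(z,h \right)} = - \frac{4}{35} + \frac{4}{h}$ ($W{\left(z,h \right)} = \frac{4}{h} + \frac{4}{-35} = \frac{4}{h} + 4 \left(- \frac{1}{35}\right) = \frac{4}{h} - \frac{4}{35} = - \frac{4}{35} + \frac{4}{h}$)
$\sqrt{W{\left(-138,-114 \right)} + \frac{131477 - -137318}{317442}} = \sqrt{\left(- \frac{4}{35} + \frac{4}{-114}\right) + \frac{131477 - -137318}{317442}} = \sqrt{\left(- \frac{4}{35} + 4 \left(- \frac{1}{114}\right)\right) + \left(131477 + 137318\right) \frac{1}{317442}} = \sqrt{\left(- \frac{4}{35} - \frac{2}{57}\right) + 268795 \cdot \frac{1}{317442}} = \sqrt{- \frac{298}{1995} + \frac{268795}{317442}} = \sqrt{\frac{147216103}{211098930}} = \frac{\sqrt{31077161822069790}}{211098930}$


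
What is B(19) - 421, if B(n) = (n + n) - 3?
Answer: -386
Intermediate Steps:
B(n) = -3 + 2*n (B(n) = 2*n - 3 = -3 + 2*n)
B(19) - 421 = (-3 + 2*19) - 421 = (-3 + 38) - 421 = 35 - 421 = -386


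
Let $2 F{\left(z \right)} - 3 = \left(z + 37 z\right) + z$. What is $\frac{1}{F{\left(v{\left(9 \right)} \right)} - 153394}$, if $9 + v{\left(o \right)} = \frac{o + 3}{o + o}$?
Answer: $- \frac{1}{153555} \approx -6.5123 \cdot 10^{-6}$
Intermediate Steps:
$v{\left(o \right)} = -9 + \frac{3 + o}{2 o}$ ($v{\left(o \right)} = -9 + \frac{o + 3}{o + o} = -9 + \frac{3 + o}{2 o}$)
$F{\left(z \right)} = \frac{3}{2} + \frac{39 z}{2}$ ($F{\left(z \right)} = \frac{3}{2} + \frac{\left(z + 37 z\right) + z}{2} = \frac{3}{2} + \frac{38 z + z}{2} = \frac{3}{2} + \frac{39 z}{2}$)
$\frac{1}{F{\left(v{\left(9 \right)} \right)} - 153394} = \frac{1}{\left(\frac{3}{2} + \frac{39 \frac{3 - 153}{2 \cdot 9}}{2}\right) - 153394} = \frac{1}{\left(\frac{3}{2} + \frac{39 \cdot \frac{1}{2} \cdot \frac{1}{9} \left(3 - 153\right)}{2}\right) - 153394} = \frac{1}{\left(\frac{3}{2} + \frac{39 \cdot \frac{1}{2} \cdot \frac{1}{9} \left(-150\right)}{2}\right) - 153394} = \frac{1}{\left(\frac{3}{2} + \frac{39}{2} \left(- \frac{25}{3}\right)\right) - 153394} = \frac{1}{\left(\frac{3}{2} - \frac{325}{2}\right) - 153394} = \frac{1}{-161 - 153394} = \frac{1}{-153555} = - \frac{1}{153555}$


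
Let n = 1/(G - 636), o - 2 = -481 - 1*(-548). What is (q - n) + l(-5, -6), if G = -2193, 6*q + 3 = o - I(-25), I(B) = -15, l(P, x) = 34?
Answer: 268757/5658 ≈ 47.500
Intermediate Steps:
o = 69 (o = 2 + (-481 - 1*(-548)) = 2 + (-481 + 548) = 2 + 67 = 69)
q = 27/2 (q = -½ + (69 - 1*(-15))/6 = -½ + (69 + 15)/6 = -½ + (⅙)*84 = -½ + 14 = 27/2 ≈ 13.500)
n = -1/2829 (n = 1/(-2193 - 636) = 1/(-2829) = -1/2829 ≈ -0.00035348)
(q - n) + l(-5, -6) = (27/2 - 1*(-1/2829)) + 34 = (27/2 + 1/2829) + 34 = 76385/5658 + 34 = 268757/5658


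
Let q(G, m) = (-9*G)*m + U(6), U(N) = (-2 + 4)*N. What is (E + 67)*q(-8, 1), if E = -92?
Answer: -2100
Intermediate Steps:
U(N) = 2*N
q(G, m) = 12 - 9*G*m (q(G, m) = (-9*G)*m + 2*6 = -9*G*m + 12 = 12 - 9*G*m)
(E + 67)*q(-8, 1) = (-92 + 67)*(12 - 9*(-8)*1) = -25*(12 + 72) = -25*84 = -2100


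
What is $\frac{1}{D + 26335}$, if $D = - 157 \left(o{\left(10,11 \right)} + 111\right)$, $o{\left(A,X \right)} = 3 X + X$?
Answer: $\frac{1}{2000} \approx 0.0005$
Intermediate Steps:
$o{\left(A,X \right)} = 4 X$
$D = -24335$ ($D = - 157 \left(4 \cdot 11 + 111\right) = - 157 \left(44 + 111\right) = \left(-157\right) 155 = -24335$)
$\frac{1}{D + 26335} = \frac{1}{-24335 + 26335} = \frac{1}{2000}$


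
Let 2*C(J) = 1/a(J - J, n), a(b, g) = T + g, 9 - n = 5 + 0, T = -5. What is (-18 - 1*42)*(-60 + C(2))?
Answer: 3630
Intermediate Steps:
n = 4 (n = 9 - (5 + 0) = 9 - 1*5 = 9 - 5 = 4)
a(b, g) = -5 + g
C(J) = -½ (C(J) = 1/(2*(-5 + 4)) = (½)/(-1) = (½)*(-1) = -½)
(-18 - 1*42)*(-60 + C(2)) = (-18 - 1*42)*(-60 - ½) = (-18 - 42)*(-121/2) = -60*(-121/2) = 3630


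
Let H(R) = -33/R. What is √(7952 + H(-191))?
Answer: √290103215/191 ≈ 89.175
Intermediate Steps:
√(7952 + H(-191)) = √(7952 - 33/(-191)) = √(7952 - 33*(-1/191)) = √(7952 + 33/191) = √(1518865/191) = √290103215/191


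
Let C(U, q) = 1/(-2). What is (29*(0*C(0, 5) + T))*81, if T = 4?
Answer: 9396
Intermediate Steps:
C(U, q) = -½ (C(U, q) = 1*(-½) = -½)
(29*(0*C(0, 5) + T))*81 = (29*(0*(-½) + 4))*81 = (29*(0 + 4))*81 = (29*4)*81 = 116*81 = 9396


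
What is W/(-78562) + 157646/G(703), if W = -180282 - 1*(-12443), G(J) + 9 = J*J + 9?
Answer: 95332529403/38826047458 ≈ 2.4554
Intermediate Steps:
G(J) = J**2 (G(J) = -9 + (J*J + 9) = -9 + (J**2 + 9) = -9 + (9 + J**2) = J**2)
W = -167839 (W = -180282 + 12443 = -167839)
W/(-78562) + 157646/G(703) = -167839/(-78562) + 157646/(703**2) = -167839*(-1/78562) + 157646/494209 = 167839/78562 + 157646*(1/494209) = 167839/78562 + 157646/494209 = 95332529403/38826047458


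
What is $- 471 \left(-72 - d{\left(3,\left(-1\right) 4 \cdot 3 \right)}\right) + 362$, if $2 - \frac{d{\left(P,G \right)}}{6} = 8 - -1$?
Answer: $14492$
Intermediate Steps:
$d{\left(P,G \right)} = -42$ ($d{\left(P,G \right)} = 12 - 6 \left(8 - -1\right) = 12 - 6 \left(8 + 1\right) = 12 - 54 = -42$)
$- 471 \left(-72 - d{\left(3,\left(-1\right) 4 \cdot 3 \right)}\right) + 362 = - 471 \left(-72 - -42\right) + 362 = - 471 \left(-72 + 42\right) + 362 = \left(-471\right) \left(-30\right) + 362 = 14130 + 362 = 14492$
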